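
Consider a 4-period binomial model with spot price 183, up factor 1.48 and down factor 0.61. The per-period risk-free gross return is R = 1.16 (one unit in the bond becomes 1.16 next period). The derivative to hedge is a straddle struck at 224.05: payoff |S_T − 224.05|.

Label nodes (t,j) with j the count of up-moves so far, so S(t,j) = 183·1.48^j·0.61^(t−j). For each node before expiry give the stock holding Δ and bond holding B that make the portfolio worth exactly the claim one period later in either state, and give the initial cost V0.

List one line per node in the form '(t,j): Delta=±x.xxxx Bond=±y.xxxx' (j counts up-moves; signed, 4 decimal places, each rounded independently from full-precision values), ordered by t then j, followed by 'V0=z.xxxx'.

Since d<R<u, set p* = (R−d)/(u−d) = 0.6322; price each node as the discounted p*-expectation of its children.
Terminal payoffs: V(4,0)=198.7121, V(4,1)=162.5745, V(4,2)=74.8962, V(4,3)=137.8312, V(4,4)=653.9569
  t=3,j=0: stock 41.5375 → up 61.4755 (V=162.5745), down 25.3379 (V=198.7121). Price 151.6090; hedge Δ=-1.0000, bond B=193.1466.
  t=3,j=1: stock 100.7796 → up 149.1538 (V=74.8962), down 61.4755 (V=162.5745). Price 92.3670; hedge Δ=-1.0000, bond B=193.1466.
  t=3,j=2: stock 244.5144 → up 361.8812 (V=137.8312), down 149.1538 (V=74.8962). Price 98.8644; hedge Δ=0.2958, bond B=26.5254.
  t=3,j=3: stock 593.2479 → up 878.0069 (V=653.9569), down 361.8812 (V=137.8312). Price 400.1014; hedge Δ=1.0000, bond B=-193.1466.
  t=2,j=0: stock 68.0943 → up 100.7796 (V=92.3670), down 41.5375 (V=151.6090). Price 98.4113; hedge Δ=-1.0000, bond B=166.5056.
  t=2,j=1: stock 165.2124 → up 244.5144 (V=98.8644), down 100.7796 (V=92.3670). Price 83.1677; hedge Δ=0.0452, bond B=75.6994.
  t=2,j=2: stock 400.8432 → up 593.2479 (V=400.1014), down 244.5144 (V=98.8644). Price 249.3979; hedge Δ=0.8638, bond B=-96.8515.
  t=1,j=0: stock 111.6300 → up 165.2124 (V=83.1677), down 68.0943 (V=98.4113). Price 76.5298; hedge Δ=-0.1570, bond B=94.0512.
  t=1,j=1: stock 270.8400 → up 400.8432 (V=249.3979), down 165.2124 (V=83.1677). Price 162.2895; hedge Δ=0.7055, bond B=-28.7797.
  t=0,j=0: stock 183.0000 → up 270.8400 (V=162.2895), down 111.6300 (V=76.5298). Price 112.7118; hedge Δ=0.5387, bond B=14.1375.
The time-0 hedge costs 112.7118, which is the no-arbitrage price.

(0,0): Delta=0.5387 Bond=14.1375
(1,0): Delta=-0.1570 Bond=94.0512
(1,1): Delta=0.7055 Bond=-28.7797
(2,0): Delta=-1.0000 Bond=166.5056
(2,1): Delta=0.0452 Bond=75.6994
(2,2): Delta=0.8638 Bond=-96.8515
(3,0): Delta=-1.0000 Bond=193.1466
(3,1): Delta=-1.0000 Bond=193.1466
(3,2): Delta=0.2958 Bond=26.5254
(3,3): Delta=1.0000 Bond=-193.1466
V0=112.7118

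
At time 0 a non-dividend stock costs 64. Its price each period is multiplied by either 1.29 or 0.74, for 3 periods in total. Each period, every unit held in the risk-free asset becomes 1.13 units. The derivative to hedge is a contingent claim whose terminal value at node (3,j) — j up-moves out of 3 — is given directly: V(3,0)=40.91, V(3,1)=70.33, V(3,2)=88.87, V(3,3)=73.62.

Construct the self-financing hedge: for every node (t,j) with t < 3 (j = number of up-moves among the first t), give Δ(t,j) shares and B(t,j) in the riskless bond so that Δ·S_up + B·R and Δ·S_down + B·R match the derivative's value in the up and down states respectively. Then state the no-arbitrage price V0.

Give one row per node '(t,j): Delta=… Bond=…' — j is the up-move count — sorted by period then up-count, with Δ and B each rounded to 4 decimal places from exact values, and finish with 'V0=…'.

The replicating-portfolio and risk-neutral prices coincide; use p* = (1.13−0.74)/(1.29−0.74) = 0.7091 for the latter.
Terminal values V(3,·): V(3,0)=40.9100, V(3,1)=70.3300, V(3,2)=88.8700, V(3,3)=73.6200
(2,0): S=35.0464. Δ = (V_up−V_dn)/(S_up−S_dn) = (70.3300−40.9100)/(45.2099−25.9343) = 1.5263. V = [p*·70.3300 + (1−p*)·40.9100]/1.13 = 54.6650. B = V − Δ·S = 1.1741.
(2,1): S=61.0944. Δ = (V_up−V_dn)/(S_up−S_dn) = (88.8700−70.3300)/(78.8118−45.2099) = 0.5518. V = [p*·88.8700 + (1−p*)·70.3300]/1.13 = 73.8730. B = V − Δ·S = 40.1640.
(2,2): S=106.5024. Δ = (V_up−V_dn)/(S_up−S_dn) = (73.6200−88.8700)/(137.3881−78.8118) = -0.2603. V = [p*·73.6200 + (1−p*)·88.8700]/1.13 = 69.0764. B = V − Δ·S = 96.8037.
(1,0): S=47.3600. Δ = (V_up−V_dn)/(S_up−S_dn) = (73.8730−54.6650)/(61.0944−35.0464) = 0.7374. V = [p*·73.8730 + (1−p*)·54.6650]/1.13 = 60.4294. B = V − Δ·S = 25.5057.
(1,1): S=82.5600. Δ = (V_up−V_dn)/(S_up−S_dn) = (69.0764−73.8730)/(106.5024−61.0944) = -0.1056. V = [p*·69.0764 + (1−p*)·73.8730]/1.13 = 62.3644. B = V − Δ·S = 71.0856.
(0,0): S=64.0000. Δ = (V_up−V_dn)/(S_up−S_dn) = (62.3644−60.4294)/(82.5600−47.3600) = 0.0550. V = [p*·62.3644 + (1−p*)·60.4294]/1.13 = 54.6916. B = V − Δ·S = 51.1734.
Self-financing check: at every node Δ·S+B equals the discounted successor values.

(0,0): Delta=0.0550 Bond=51.1734
(1,0): Delta=0.7374 Bond=25.5057
(1,1): Delta=-0.1056 Bond=71.0856
(2,0): Delta=1.5263 Bond=1.1741
(2,1): Delta=0.5518 Bond=40.1640
(2,2): Delta=-0.2603 Bond=96.8037
V0=54.6916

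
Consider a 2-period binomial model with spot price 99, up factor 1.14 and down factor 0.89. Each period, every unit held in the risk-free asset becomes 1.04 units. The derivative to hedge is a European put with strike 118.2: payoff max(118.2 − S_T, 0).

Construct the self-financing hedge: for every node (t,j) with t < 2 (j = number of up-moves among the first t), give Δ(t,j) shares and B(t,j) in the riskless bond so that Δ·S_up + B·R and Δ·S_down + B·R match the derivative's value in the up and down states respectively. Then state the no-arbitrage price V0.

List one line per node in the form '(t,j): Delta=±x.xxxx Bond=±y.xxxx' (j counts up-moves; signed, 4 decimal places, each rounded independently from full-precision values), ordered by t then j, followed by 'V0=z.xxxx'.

(0,0): Delta=-0.7562 Bond=88.6248
(1,0): Delta=-1.0000 Bond=113.6538
(1,1): Delta=-0.6293 Bond=77.8471
V0=13.7642

Under the risk-neutral measure, an up-move has probability p* = (R−d)/(u−d) = 0.6000 and values discount at R = 1.04.
Terminal payoffs: V(2,0)=39.7821, V(2,1)=17.7546, V(2,2)=0.0000
  t=1,j=0: stock 88.1100 → up 100.4454 (V=17.7546), down 78.4179 (V=39.7821). Price 25.5438; hedge Δ=-1.0000, bond B=113.6538.
  t=1,j=1: stock 112.8600 → up 128.6604 (V=0.0000), down 100.4454 (V=17.7546). Price 6.8287; hedge Δ=-0.6293, bond B=77.8471.
  t=0,j=0: stock 99.0000 → up 112.8600 (V=6.8287), down 88.1100 (V=25.5438). Price 13.7642; hedge Δ=-0.7562, bond B=88.6248.
Self-financing check: at every node Δ·S+B equals the discounted successor values.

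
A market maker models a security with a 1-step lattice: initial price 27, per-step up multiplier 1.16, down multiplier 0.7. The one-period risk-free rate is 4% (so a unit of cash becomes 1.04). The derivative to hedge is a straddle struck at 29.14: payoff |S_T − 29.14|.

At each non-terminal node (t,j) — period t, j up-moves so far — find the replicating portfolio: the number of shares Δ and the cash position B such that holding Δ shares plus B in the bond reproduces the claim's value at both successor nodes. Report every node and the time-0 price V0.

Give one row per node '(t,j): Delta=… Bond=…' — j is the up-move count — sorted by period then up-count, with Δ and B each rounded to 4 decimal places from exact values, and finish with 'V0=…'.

The replicating-portfolio and risk-neutral prices coincide; use p* = (1.04−0.7)/(1.16−0.7) = 0.7391 for the latter.
At expiry t=1: V(1,0)=10.2400, V(1,1)=2.1800
(0,0): S=27.0000. Δ = (V_up−V_dn)/(S_up−S_dn) = (2.1800−10.2400)/(31.3200−18.9000) = -0.6490. V = [p*·2.1800 + (1−p*)·10.2400]/1.04 = 4.1179. B = V − Δ·S = 21.6396.
The time-0 hedge costs 4.1179, which is the no-arbitrage price.

(0,0): Delta=-0.6490 Bond=21.6396
V0=4.1179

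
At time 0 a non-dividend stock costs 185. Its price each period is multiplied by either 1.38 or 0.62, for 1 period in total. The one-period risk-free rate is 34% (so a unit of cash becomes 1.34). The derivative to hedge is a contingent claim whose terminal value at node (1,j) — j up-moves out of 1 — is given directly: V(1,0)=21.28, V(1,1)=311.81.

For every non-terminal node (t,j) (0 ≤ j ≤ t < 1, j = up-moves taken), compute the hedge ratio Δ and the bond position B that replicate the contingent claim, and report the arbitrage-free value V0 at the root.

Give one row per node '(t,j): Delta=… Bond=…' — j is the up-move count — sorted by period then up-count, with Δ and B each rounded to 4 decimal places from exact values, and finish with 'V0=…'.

(0,0): Delta=2.0664 Bond=-160.9935
V0=221.2828

Since d<R<u, set p* = (R−d)/(u−d) = 0.9474; price each node as the discounted p*-expectation of its children.
Terminal payoffs: V(1,0)=21.2800, V(1,1)=311.8100
Node (0,0) S=185.0000: V=(p*·311.8100+(1−p*)·21.2800)/1.34=221.2828; Δ=(311.8100−21.2800)/(255.3000−114.7000)=2.0664; B=V−Δ·S=-160.9935
Self-financing check: at every node Δ·S+B equals the discounted successor values.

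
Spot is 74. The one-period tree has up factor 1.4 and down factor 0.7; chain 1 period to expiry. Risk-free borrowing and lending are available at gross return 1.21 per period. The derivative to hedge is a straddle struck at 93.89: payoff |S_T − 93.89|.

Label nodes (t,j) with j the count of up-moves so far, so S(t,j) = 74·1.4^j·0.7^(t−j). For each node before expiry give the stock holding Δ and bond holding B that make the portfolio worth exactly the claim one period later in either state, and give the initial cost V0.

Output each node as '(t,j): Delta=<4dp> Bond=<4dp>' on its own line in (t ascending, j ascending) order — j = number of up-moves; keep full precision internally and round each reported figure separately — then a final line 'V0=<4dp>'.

(0,0): Delta=-0.6251 Bond=61.5455
V0=15.2883

No-arbitrage ⇒ martingale measure with p* = (R−d)/(u−d) = 0.7286.
At expiry t=1: V(1,0)=42.0900, V(1,1)=9.7100
  t=0,j=0: stock 74.0000 → up 103.6000 (V=9.7100), down 51.8000 (V=42.0900). Price 15.2883; hedge Δ=-0.6251, bond B=61.5455.
Each (Δ,B) replicates both successor values, so the strategy is self-financing and V0 is arbitrage-free.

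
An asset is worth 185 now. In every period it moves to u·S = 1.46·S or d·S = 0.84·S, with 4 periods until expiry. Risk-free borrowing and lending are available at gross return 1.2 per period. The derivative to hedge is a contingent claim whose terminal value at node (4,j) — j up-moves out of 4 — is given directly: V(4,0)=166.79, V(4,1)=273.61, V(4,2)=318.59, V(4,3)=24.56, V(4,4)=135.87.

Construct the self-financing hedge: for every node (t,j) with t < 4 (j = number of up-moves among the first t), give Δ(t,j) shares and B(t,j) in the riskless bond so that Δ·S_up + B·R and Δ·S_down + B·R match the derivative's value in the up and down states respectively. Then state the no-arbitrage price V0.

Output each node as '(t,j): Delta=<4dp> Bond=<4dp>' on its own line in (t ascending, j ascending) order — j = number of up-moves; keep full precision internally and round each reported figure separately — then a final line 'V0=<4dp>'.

Risk-neutral probability p* = (R−d)/(u−d) = (1.2−0.84)/(1.46−0.84) = 0.5806.
Terminal values V(4,·): V(4,0)=166.7900, V(4,1)=273.6100, V(4,2)=318.5900, V(4,3)=24.5600, V(4,4)=135.8700
(3,0): S=109.6502. Δ = (V_up−V_dn)/(S_up−S_dn) = (273.6100−166.7900)/(160.0894−92.1062) = 1.5713. V = [p*·273.6100 + (1−p*)·166.7900]/1.2 = 190.6788. B = V − Δ·S = 18.3884.
(3,1): S=190.5826. Δ = (V_up−V_dn)/(S_up−S_dn) = (318.5900−273.6100)/(278.2505−160.0894) = 0.3807. V = [p*·318.5900 + (1−p*)·273.6100]/1.2 = 249.7728. B = V − Δ·S = 177.2245.
(3,2): S=331.2506. Δ = (V_up−V_dn)/(S_up−S_dn) = (24.5600−318.5900)/(483.6259−278.2505) = -1.4317. V = [p*·24.5600 + (1−p*)·318.5900]/1.2 = 123.2191. B = V − Δ·S = 597.4610.
(3,3): S=575.7452. Δ = (V_up−V_dn)/(S_up−S_dn) = (135.8700−24.5600)/(840.5879−483.6259) = 0.3118. V = [p*·135.8700 + (1−p*)·24.5600]/1.2 = 74.3263. B = V − Δ·S = -105.2059.
(2,0): S=130.5360. Δ = (V_up−V_dn)/(S_up−S_dn) = (249.7728−190.6788)/(190.5826−109.6502) = 0.7302. V = [p*·249.7728 + (1−p*)·190.6788]/1.2 = 187.4929. B = V − Δ·S = 92.1798.
(2,1): S=226.8840. Δ = (V_up−V_dn)/(S_up−S_dn) = (123.2191−249.7728)/(331.2506−190.5826) = -0.8997. V = [p*·123.2191 + (1−p*)·249.7728]/1.2 = 146.9083. B = V − Δ·S = 351.0273.
(2,2): S=394.3460. Δ = (V_up−V_dn)/(S_up−S_dn) = (74.3263−123.2191)/(575.7452−331.2506) = -0.2000. V = [p*·74.3263 + (1−p*)·123.2191]/1.2 = 79.0248. B = V − Δ·S = 157.8841.
(1,0): S=155.4000. Δ = (V_up−V_dn)/(S_up−S_dn) = (146.9083−187.4929)/(226.8840−130.5360) = -0.4212. V = [p*·146.9083 + (1−p*)·187.4929]/1.2 = 136.6064. B = V − Δ·S = 202.0653.
(1,1): S=270.1000. Δ = (V_up−V_dn)/(S_up−S_dn) = (79.0248−146.9083)/(394.3460−226.8840) = -0.4054. V = [p*·79.0248 + (1−p*)·146.9083]/1.2 = 89.5767. B = V − Δ·S = 199.0663.
(0,0): S=185.0000. Δ = (V_up−V_dn)/(S_up−S_dn) = (89.5767−136.6064)/(270.1000−155.4000) = -0.4100. V = [p*·89.5767 + (1−p*)·136.6064]/1.2 = 91.0824. B = V − Δ·S = 166.9366.
The time-0 hedge costs 91.0824, which is the no-arbitrage price.

(0,0): Delta=-0.4100 Bond=166.9366
(1,0): Delta=-0.4212 Bond=202.0653
(1,1): Delta=-0.4054 Bond=199.0663
(2,0): Delta=0.7302 Bond=92.1798
(2,1): Delta=-0.8997 Bond=351.0273
(2,2): Delta=-0.2000 Bond=157.8841
(3,0): Delta=1.5713 Bond=18.3884
(3,1): Delta=0.3807 Bond=177.2245
(3,2): Delta=-1.4317 Bond=597.4610
(3,3): Delta=0.3118 Bond=-105.2059
V0=91.0824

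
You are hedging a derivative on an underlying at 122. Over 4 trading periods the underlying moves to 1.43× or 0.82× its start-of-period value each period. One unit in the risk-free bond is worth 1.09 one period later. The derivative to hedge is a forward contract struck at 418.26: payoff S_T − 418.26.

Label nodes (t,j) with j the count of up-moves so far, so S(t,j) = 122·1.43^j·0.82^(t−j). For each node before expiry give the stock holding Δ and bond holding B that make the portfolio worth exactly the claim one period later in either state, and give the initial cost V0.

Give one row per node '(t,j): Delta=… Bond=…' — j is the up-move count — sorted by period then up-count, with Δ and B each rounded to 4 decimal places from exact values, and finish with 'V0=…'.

The replicating-portfolio and risk-neutral prices coincide; use p* = (1.09−0.82)/(1.43−0.82) = 0.4426 for the latter.
Terminal payoffs: V(4,0)=-363.1011, V(4,1)=-322.0683, V(4,2)=-250.5111, V(4,3)=-125.7223, V(4,4)=91.8972
Node (3,0) S=67.2669: V=(p*·-322.0683+(1−p*)·-363.1011)/1.09=-316.4579; Δ=(-322.0683−-363.1011)/(96.1917−55.1589)=1.0000; B=V−Δ·S=-383.7248
Node (3,1) S=117.3069: V=(p*·-250.5111+(1−p*)·-322.0683)/1.09=-266.4179; Δ=(-250.5111−-322.0683)/(167.7489−96.1917)=1.0000; B=V−Δ·S=-383.7248
Node (3,2) S=204.5718: V=(p*·-125.7223+(1−p*)·-250.5111)/1.09=-179.1530; Δ=(-125.7223−-250.5111)/(292.5377−167.7489)=1.0000; B=V−Δ·S=-383.7248
Node (3,3) S=356.7533: V=(p*·91.8972+(1−p*)·-125.7223)/1.09=-26.9715; Δ=(91.8972−-125.7223)/(510.1572−292.5377)=1.0000; B=V−Δ·S=-383.7248
Node (2,0) S=82.0328: V=(p*·-266.4179+(1−p*)·-316.4579)/1.09=-270.0083; Δ=(-266.4179−-316.4579)/(117.3069−67.2669)=1.0000; B=V−Δ·S=-352.0411
Node (2,1) S=143.0572: V=(p*·-179.1530+(1−p*)·-266.4179)/1.09=-208.9839; Δ=(-179.1530−-266.4179)/(204.5718−117.3069)=1.0000; B=V−Δ·S=-352.0411
Node (2,2) S=249.4778: V=(p*·-26.9715+(1−p*)·-179.1530)/1.09=-102.5633; Δ=(-26.9715−-179.1530)/(356.7533−204.5718)=1.0000; B=V−Δ·S=-352.0411
Node (1,0) S=100.0400: V=(p*·-208.9839+(1−p*)·-270.0083)/1.09=-222.9335; Δ=(-208.9839−-270.0083)/(143.0572−82.0328)=1.0000; B=V−Δ·S=-322.9735
Node (1,1) S=174.4600: V=(p*·-102.5633+(1−p*)·-208.9839)/1.09=-148.5135; Δ=(-102.5633−-208.9839)/(249.4778−143.0572)=1.0000; B=V−Δ·S=-322.9735
Node (0,0) S=122.0000: V=(p*·-148.5135+(1−p*)·-222.9335)/1.09=-174.3059; Δ=(-148.5135−-222.9335)/(174.4600−100.0400)=1.0000; B=V−Δ·S=-296.3059
Check: Δ(0,0)·S0 + B(0,0) = -174.3059 = V0.

(0,0): Delta=1.0000 Bond=-296.3059
(1,0): Delta=1.0000 Bond=-322.9735
(1,1): Delta=1.0000 Bond=-322.9735
(2,0): Delta=1.0000 Bond=-352.0411
(2,1): Delta=1.0000 Bond=-352.0411
(2,2): Delta=1.0000 Bond=-352.0411
(3,0): Delta=1.0000 Bond=-383.7248
(3,1): Delta=1.0000 Bond=-383.7248
(3,2): Delta=1.0000 Bond=-383.7248
(3,3): Delta=1.0000 Bond=-383.7248
V0=-174.3059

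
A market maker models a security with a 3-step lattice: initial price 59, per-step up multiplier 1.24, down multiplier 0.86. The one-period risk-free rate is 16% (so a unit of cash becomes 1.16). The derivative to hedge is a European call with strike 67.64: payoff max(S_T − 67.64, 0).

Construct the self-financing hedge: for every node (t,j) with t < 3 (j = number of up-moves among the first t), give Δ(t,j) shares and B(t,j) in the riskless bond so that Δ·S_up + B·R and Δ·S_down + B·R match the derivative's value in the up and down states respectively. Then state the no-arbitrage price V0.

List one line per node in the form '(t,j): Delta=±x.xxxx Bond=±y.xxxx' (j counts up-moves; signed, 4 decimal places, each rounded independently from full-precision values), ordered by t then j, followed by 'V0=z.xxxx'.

(0,0): Delta=0.8265 Bond=-32.0105
(1,0): Delta=0.3663 Bond=-13.7798
(1,1): Delta=0.9117 Bond=-43.3595
(2,0): Delta=0.0000 Bond=0.0000
(2,1): Delta=0.4341 Bond=-20.2471
(2,2): Delta=1.0000 Bond=-58.3103
V0=16.7559

Risk-neutral probability p* = (R−d)/(u−d) = (1.16−0.86)/(1.24−0.86) = 0.7895.
Terminal values V(3,·): V(3,0)=0.0000, V(3,1)=0.0000, V(3,2)=10.3778, V(3,3)=44.8508
(2,0): S=43.6364. Δ = (V_up−V_dn)/(S_up−S_dn) = (0.0000−0.0000)/(54.1091−37.5273) = 0.0000. V = [p*·0.0000 + (1−p*)·0.0000]/1.16 = 0.0000. B = V − Δ·S = 0.0000.
(2,1): S=62.9176. Δ = (V_up−V_dn)/(S_up−S_dn) = (10.3778−0.0000)/(78.0178−54.1091) = 0.4341. V = [p*·10.3778 + (1−p*)·0.0000]/1.16 = 7.0629. B = V − Δ·S = -20.2471.
(2,2): S=90.7184. Δ = (V_up−V_dn)/(S_up−S_dn) = (44.8508−10.3778)/(112.4908−78.0178) = 1.0000. V = [p*·44.8508 + (1−p*)·10.3778]/1.16 = 32.4081. B = V − Δ·S = -58.3103.
(1,0): S=50.7400. Δ = (V_up−V_dn)/(S_up−S_dn) = (7.0629−0.0000)/(62.9176−43.6364) = 0.3663. V = [p*·7.0629 + (1−p*)·0.0000]/1.16 = 4.8069. B = V − Δ·S = -13.7798.
(1,1): S=73.1600. Δ = (V_up−V_dn)/(S_up−S_dn) = (32.4081−7.0629)/(90.7184−62.9176) = 0.9117. V = [p*·32.4081 + (1−p*)·7.0629]/1.16 = 23.3381. B = V − Δ·S = -43.3595.
(0,0): S=59.0000. Δ = (V_up−V_dn)/(S_up−S_dn) = (23.3381−4.8069)/(73.1600−50.7400) = 0.8265. V = [p*·23.3381 + (1−p*)·4.8069]/1.16 = 16.7559. B = V − Δ·S = -32.0105.
Self-financing check: at every node Δ·S+B equals the discounted successor values.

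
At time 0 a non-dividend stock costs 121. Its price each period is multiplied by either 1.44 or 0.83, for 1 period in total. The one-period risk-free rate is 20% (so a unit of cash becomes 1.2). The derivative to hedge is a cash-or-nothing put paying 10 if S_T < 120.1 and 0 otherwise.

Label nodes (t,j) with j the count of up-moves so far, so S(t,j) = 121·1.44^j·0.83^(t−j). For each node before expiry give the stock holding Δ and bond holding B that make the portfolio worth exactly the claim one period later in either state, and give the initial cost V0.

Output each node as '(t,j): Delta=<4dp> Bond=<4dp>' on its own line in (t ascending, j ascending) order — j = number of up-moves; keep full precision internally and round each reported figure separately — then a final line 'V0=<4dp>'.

(0,0): Delta=-0.1355 Bond=19.6721
V0=3.2787

Risk-neutral probability p* = (R−d)/(u−d) = (1.2−0.83)/(1.44−0.83) = 0.6066.
Terminal values V(1,·): V(1,0)=10.0000, V(1,1)=0.0000
Node (0,0) S=121.0000: V=(p*·0.0000+(1−p*)·10.0000)/1.2=3.2787; Δ=(0.0000−10.0000)/(174.2400−100.4300)=-0.1355; B=V−Δ·S=19.6721
Root portfolio cost Δ·121+B reproduces V0=3.2787.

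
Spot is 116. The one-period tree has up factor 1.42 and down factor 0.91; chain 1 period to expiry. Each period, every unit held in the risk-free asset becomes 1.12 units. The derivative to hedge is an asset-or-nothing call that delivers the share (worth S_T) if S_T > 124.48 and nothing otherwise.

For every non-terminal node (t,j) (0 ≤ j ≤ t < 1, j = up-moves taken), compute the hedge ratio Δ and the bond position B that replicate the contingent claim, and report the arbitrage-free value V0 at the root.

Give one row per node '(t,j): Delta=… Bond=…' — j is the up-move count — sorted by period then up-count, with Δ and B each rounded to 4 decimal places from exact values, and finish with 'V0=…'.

Risk-neutral probability p* = (R−d)/(u−d) = (1.12−0.91)/(1.42−0.91) = 0.4118.
Terminal values V(1,·): V(1,0)=0.0000, V(1,1)=164.7200
  t=0,j=0: stock 116.0000 → up 164.7200 (V=164.7200), down 105.5600 (V=0.0000). Price 60.5588; hedge Δ=2.7843, bond B=-262.4216.
The time-0 hedge costs 60.5588, which is the no-arbitrage price.

(0,0): Delta=2.7843 Bond=-262.4216
V0=60.5588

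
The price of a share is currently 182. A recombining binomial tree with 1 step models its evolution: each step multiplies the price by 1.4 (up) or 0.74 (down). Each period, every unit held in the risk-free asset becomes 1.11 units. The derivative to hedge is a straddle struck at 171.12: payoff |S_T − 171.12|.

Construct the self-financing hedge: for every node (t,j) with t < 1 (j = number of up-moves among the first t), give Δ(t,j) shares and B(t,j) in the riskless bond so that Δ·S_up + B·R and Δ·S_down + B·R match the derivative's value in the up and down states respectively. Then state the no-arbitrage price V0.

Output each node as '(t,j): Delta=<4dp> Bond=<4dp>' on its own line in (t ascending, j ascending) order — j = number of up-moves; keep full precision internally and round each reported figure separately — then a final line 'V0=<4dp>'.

(0,0): Delta=0.3933 Bond=-14.8883
V0=56.6874

No-arbitrage ⇒ martingale measure with p* = (R−d)/(u−d) = 0.5606.
Terminal values V(1,·): V(1,0)=36.4400, V(1,1)=83.6800
Node (0,0) S=182.0000: V=(p*·83.6800+(1−p*)·36.4400)/1.11=56.6874; Δ=(83.6800−36.4400)/(254.8000−134.6800)=0.3933; B=V−Δ·S=-14.8883
Root portfolio cost Δ·182+B reproduces V0=56.6874.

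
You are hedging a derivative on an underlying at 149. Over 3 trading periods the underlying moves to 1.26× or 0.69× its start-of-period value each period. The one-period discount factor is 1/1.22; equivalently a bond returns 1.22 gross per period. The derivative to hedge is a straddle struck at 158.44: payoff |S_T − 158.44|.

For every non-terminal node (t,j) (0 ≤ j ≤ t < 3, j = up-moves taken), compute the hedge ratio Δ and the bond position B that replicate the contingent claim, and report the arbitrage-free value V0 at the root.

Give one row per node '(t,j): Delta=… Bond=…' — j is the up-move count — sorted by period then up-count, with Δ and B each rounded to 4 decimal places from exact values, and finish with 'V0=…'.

(0,0): Delta=0.8543 Bond=-64.4529
(1,0): Delta=-0.8756 Bond=99.2185
(1,1): Delta=0.9258 Bond=-92.0553
(2,0): Delta=-1.0000 Bond=129.8689
(2,1): Delta=-0.8705 Bond=120.3808
(2,2): Delta=1.0000 Bond=-129.8689
V0=62.8325

No-arbitrage ⇒ martingale measure with p* = (R−d)/(u−d) = 0.9298.
Payoff layer (t=3): V(3,0)=109.4922, V(3,1)=69.0570, V(3,2)=4.7812, V(3,3)=139.6160
  t=2,j=0: stock 70.9389 → up 89.3830 (V=69.0570), down 48.9478 (V=109.4922). Price 58.9300; hedge Δ=-1.0000, bond B=129.8689.
  t=2,j=1: stock 129.5406 → up 163.2212 (V=4.7812), down 89.3830 (V=69.0570). Price 7.6162; hedge Δ=-0.8705, bond B=120.3808.
  t=2,j=2: stock 236.5524 → up 298.0560 (V=139.6160), down 163.2212 (V=4.7812). Price 106.6835; hedge Δ=1.0000, bond B=-129.8689.
  t=1,j=0: stock 102.8100 → up 129.5406 (V=7.6162), down 70.9389 (V=58.9300). Price 9.1944; hedge Δ=-0.8756, bond B=99.2185.
  t=1,j=1: stock 187.7400 → up 236.5524 (V=106.6835), down 129.5406 (V=7.6162). Price 81.7471; hedge Δ=0.9258, bond B=-92.0553.
  t=0,j=0: stock 149.0000 → up 187.7400 (V=81.7471), down 102.8100 (V=9.1944). Price 62.8325; hedge Δ=0.8543, bond B=-64.4529.
Each (Δ,B) replicates both successor values, so the strategy is self-financing and V0 is arbitrage-free.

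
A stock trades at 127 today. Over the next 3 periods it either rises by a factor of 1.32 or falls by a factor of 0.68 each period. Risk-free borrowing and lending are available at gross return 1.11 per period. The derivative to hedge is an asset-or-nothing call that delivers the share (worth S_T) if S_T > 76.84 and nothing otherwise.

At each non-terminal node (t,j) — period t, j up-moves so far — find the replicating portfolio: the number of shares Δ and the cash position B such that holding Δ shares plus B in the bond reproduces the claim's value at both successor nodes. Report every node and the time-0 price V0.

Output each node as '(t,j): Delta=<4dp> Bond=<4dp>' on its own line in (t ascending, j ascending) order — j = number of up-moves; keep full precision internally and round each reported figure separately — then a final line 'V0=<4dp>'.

(0,0): Delta=1.0429 Bond=-6.4839
(1,0): Delta=1.2136 Bond=-21.9340
(1,1): Delta=1.0000 Bond=0.0000
(2,0): Delta=2.0625 Bond=-74.1996
(2,1): Delta=1.0000 Bond=0.0000
(2,2): Delta=1.0000 Bond=0.0000
V0=125.9685

The replicating-portfolio and risk-neutral prices coincide; use p* = (1.11−0.68)/(1.32−0.68) = 0.6719 for the latter.
Payoff layer (t=3): V(3,0)=0.0000, V(3,1)=77.5167, V(3,2)=150.4737, V(3,3)=292.0959
(2,0): S=58.7248. Δ = (V_up−V_dn)/(S_up−S_dn) = (77.5167−0.0000)/(77.5167−39.9329) = 2.0625. V = [p*·77.5167 + (1−p*)·0.0000]/1.11 = 46.9203. B = V − Δ·S = -74.1996.
(2,1): S=113.9952. Δ = (V_up−V_dn)/(S_up−S_dn) = (150.4737−77.5167)/(150.4737−77.5167) = 1.0000. V = [p*·150.4737 + (1−p*)·77.5167]/1.11 = 113.9952. B = V − Δ·S = 0.0000.
(2,2): S=221.2848. Δ = (V_up−V_dn)/(S_up−S_dn) = (292.0959−150.4737)/(292.0959−150.4737) = 1.0000. V = [p*·292.0959 + (1−p*)·150.4737]/1.11 = 221.2848. B = V − Δ·S = 0.0000.
(1,0): S=86.3600. Δ = (V_up−V_dn)/(S_up−S_dn) = (113.9952−46.9203)/(113.9952−58.7248) = 1.2136. V = [p*·113.9952 + (1−p*)·46.9203]/1.11 = 82.8705. B = V − Δ·S = -21.9340.
(1,1): S=167.6400. Δ = (V_up−V_dn)/(S_up−S_dn) = (221.2848−113.9952)/(221.2848−113.9952) = 1.0000. V = [p*·221.2848 + (1−p*)·113.9952]/1.11 = 167.6400. B = V − Δ·S = 0.0000.
(0,0): S=127.0000. Δ = (V_up−V_dn)/(S_up−S_dn) = (167.6400−82.8705)/(167.6400−86.3600) = 1.0429. V = [p*·167.6400 + (1−p*)·82.8705]/1.11 = 125.9685. B = V − Δ·S = -6.4839.
Each (Δ,B) replicates both successor values, so the strategy is self-financing and V0 is arbitrage-free.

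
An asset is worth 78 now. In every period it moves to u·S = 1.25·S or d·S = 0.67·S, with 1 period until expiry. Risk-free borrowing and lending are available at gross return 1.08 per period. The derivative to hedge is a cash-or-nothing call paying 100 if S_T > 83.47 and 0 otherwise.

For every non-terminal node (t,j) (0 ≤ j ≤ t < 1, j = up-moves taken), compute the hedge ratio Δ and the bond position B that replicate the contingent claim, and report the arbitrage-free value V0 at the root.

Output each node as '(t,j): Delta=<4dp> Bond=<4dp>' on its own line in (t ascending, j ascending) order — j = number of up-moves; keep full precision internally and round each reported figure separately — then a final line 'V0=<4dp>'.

The replicating-portfolio and risk-neutral prices coincide; use p* = (1.08−0.67)/(1.25−0.67) = 0.7069 for the latter.
Payoff layer (t=1): V(1,0)=0.0000, V(1,1)=100.0000
Node (0,0) S=78.0000: V=(p*·100.0000+(1−p*)·0.0000)/1.08=65.4534; Δ=(100.0000−0.0000)/(97.5000−52.2600)=2.2104; B=V−Δ·S=-106.9604
Each (Δ,B) replicates both successor values, so the strategy is self-financing and V0 is arbitrage-free.

(0,0): Delta=2.2104 Bond=-106.9604
V0=65.4534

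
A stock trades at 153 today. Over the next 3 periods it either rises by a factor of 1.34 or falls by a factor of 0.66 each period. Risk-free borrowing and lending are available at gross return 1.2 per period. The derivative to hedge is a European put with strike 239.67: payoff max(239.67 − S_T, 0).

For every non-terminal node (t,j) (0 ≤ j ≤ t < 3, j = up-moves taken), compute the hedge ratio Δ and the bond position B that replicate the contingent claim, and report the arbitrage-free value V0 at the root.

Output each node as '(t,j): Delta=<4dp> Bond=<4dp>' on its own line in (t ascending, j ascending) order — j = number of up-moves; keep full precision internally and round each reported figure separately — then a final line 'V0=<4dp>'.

No-arbitrage ⇒ martingale measure with p* = (R−d)/(u−d) = 0.7941.
Terminal payoffs: V(3,0)=195.6831, V(3,1)=150.3633, V(3,2)=58.3503, V(3,3)=0.0000
  t=2,j=0: stock 66.6468 → up 89.3067 (V=150.3633), down 43.9869 (V=195.6831). Price 133.0782; hedge Δ=-1.0000, bond B=199.7250.
  t=2,j=1: stock 135.3132 → up 181.3197 (V=58.3503), down 89.3067 (V=150.3633). Price 64.4118; hedge Δ=-1.0000, bond B=199.7250.
  t=2,j=2: stock 274.7268 → up 368.1339 (V=0.0000), down 181.3197 (V=58.3503). Price 10.0111; hedge Δ=-0.3123, bond B=95.8204.
  t=1,j=0: stock 100.9800 → up 135.3132 (V=64.4118), down 66.6468 (V=133.0782). Price 65.4575; hedge Δ=-1.0000, bond B=166.4375.
  t=1,j=1: stock 205.0200 → up 274.7268 (V=10.0111), down 135.3132 (V=64.4118). Price 17.6760; hedge Δ=-0.3902, bond B=97.6771.
  t=0,j=0: stock 153.0000 → up 205.0200 (V=17.6760), down 100.9800 (V=65.4575). Price 22.9278; hedge Δ=-0.4593, bond B=93.1947.
The time-0 hedge costs 22.9278, which is the no-arbitrage price.

(0,0): Delta=-0.4593 Bond=93.1947
(1,0): Delta=-1.0000 Bond=166.4375
(1,1): Delta=-0.3902 Bond=97.6771
(2,0): Delta=-1.0000 Bond=199.7250
(2,1): Delta=-1.0000 Bond=199.7250
(2,2): Delta=-0.3123 Bond=95.8204
V0=22.9278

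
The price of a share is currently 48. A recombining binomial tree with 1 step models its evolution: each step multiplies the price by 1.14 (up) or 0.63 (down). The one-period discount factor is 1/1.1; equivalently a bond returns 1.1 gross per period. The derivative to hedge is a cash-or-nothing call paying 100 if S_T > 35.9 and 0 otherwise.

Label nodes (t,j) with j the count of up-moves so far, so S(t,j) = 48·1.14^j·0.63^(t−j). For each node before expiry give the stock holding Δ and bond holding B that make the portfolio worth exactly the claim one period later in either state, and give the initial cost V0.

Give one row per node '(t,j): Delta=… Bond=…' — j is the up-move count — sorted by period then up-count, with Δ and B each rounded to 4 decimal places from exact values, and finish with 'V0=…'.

(0,0): Delta=4.0850 Bond=-112.2995
V0=83.7790

Under the risk-neutral measure, an up-move has probability p* = (R−d)/(u−d) = 0.9216 and values discount at R = 1.1.
Payoff layer (t=1): V(1,0)=0.0000, V(1,1)=100.0000
Node (0,0) S=48.0000: V=(p*·100.0000+(1−p*)·0.0000)/1.1=83.7790; Δ=(100.0000−0.0000)/(54.7200−30.2400)=4.0850; B=V−Δ·S=-112.2995
Check: Δ(0,0)·S0 + B(0,0) = 83.7790 = V0.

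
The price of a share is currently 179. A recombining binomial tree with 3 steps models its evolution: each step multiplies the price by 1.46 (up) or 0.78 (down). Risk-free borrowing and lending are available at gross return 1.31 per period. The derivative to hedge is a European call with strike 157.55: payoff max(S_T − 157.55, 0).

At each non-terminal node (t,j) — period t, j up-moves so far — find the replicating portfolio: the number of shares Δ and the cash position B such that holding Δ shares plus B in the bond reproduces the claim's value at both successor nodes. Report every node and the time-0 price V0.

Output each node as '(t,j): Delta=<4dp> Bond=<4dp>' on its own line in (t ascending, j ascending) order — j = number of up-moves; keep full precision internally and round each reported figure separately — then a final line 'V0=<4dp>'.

(0,0): Delta=0.9831 Bond=-66.7075
(1,0): Delta=0.8712 Bond=-71.7691
(1,1): Delta=1.0000 Bond=-91.8070
(2,0): Delta=0.0196 Bond=-1.2690
(2,1): Delta=1.0000 Bond=-120.2672
(2,2): Delta=1.0000 Bond=-120.2672
V0=109.2650

The replicating-portfolio and risk-neutral prices coincide; use p* = (1.31−0.78)/(1.46−0.78) = 0.7794 for the latter.
At expiry t=3: V(3,0)=0.0000, V(3,1)=1.4493, V(3,2)=140.0640, V(3,3)=399.5223
  t=2,j=0: stock 108.9036 → up 158.9993 (V=1.4493), down 84.9448 (V=0.0000). Price 0.8623; hedge Δ=0.0196, bond B=-1.2690.
  t=2,j=1: stock 203.8452 → up 297.6140 (V=140.0640), down 158.9993 (V=1.4493). Price 83.5780; hedge Δ=1.0000, bond B=-120.2672.
  t=2,j=2: stock 381.5564 → up 557.0723 (V=399.5223), down 297.6140 (V=140.0640). Price 261.2892; hedge Δ=1.0000, bond B=-120.2672.
  t=1,j=0: stock 139.6200 → up 203.8452 (V=83.5780), down 108.9036 (V=0.8623). Price 49.8717; hedge Δ=0.8712, bond B=-71.7691.
  t=1,j=1: stock 261.3400 → up 381.5564 (V=261.2892), down 203.8452 (V=83.5780). Price 169.5330; hedge Δ=1.0000, bond B=-91.8070.
  t=0,j=0: stock 179.0000 → up 261.3400 (V=169.5330), down 139.6200 (V=49.8717). Price 109.2650; hedge Δ=0.9831, bond B=-66.7075.
Self-financing check: at every node Δ·S+B equals the discounted successor values.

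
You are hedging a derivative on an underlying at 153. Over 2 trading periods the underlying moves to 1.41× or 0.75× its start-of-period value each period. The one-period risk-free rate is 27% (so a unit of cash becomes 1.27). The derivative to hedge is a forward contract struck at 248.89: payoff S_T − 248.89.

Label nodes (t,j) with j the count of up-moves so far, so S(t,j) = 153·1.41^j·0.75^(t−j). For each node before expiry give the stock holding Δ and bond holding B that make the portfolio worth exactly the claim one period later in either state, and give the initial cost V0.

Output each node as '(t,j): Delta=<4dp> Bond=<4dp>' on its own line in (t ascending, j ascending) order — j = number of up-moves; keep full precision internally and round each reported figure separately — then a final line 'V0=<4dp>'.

(0,0): Delta=1.0000 Bond=-154.3121
(1,0): Delta=1.0000 Bond=-195.9764
(1,1): Delta=1.0000 Bond=-195.9764
V0=-1.3121

No-arbitrage ⇒ martingale measure with p* = (R−d)/(u−d) = 0.7879.
Payoff layer (t=2): V(2,0)=-162.8275, V(2,1)=-87.0925, V(2,2)=55.2893
Node (1,0) S=114.7500: V=(p*·-87.0925+(1−p*)·-162.8275)/1.27=-81.2264; Δ=(-87.0925−-162.8275)/(161.7975−86.0625)=1.0000; B=V−Δ·S=-195.9764
Node (1,1) S=215.7300: V=(p*·55.2893+(1−p*)·-87.0925)/1.27=19.7536; Δ=(55.2893−-87.0925)/(304.1793−161.7975)=1.0000; B=V−Δ·S=-195.9764
Node (0,0) S=153.0000: V=(p*·19.7536+(1−p*)·-81.2264)/1.27=-1.3121; Δ=(19.7536−-81.2264)/(215.7300−114.7500)=1.0000; B=V−Δ·S=-154.3121
The time-0 hedge costs -1.3121, which is the no-arbitrage price.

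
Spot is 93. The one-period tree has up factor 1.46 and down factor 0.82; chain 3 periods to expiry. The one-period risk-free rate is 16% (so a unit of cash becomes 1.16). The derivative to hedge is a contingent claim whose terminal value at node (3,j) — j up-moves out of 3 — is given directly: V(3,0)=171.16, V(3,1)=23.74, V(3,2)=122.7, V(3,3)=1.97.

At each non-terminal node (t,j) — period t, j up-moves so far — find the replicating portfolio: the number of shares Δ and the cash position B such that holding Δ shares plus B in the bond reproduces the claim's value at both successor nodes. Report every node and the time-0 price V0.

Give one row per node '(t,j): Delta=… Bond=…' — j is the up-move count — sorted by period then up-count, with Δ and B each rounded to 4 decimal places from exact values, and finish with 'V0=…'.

(0,0): Delta=-0.2145 Bond=67.9554
(1,0): Delta=-0.2920 Bond=84.7377
(1,1): Delta=-0.1761 Bond=73.6141
(2,0): Delta=-3.6835 Bond=310.3809
(2,1): Delta=1.3888 Bond=-88.8384
(2,2): Delta=-0.9516 Bond=239.1253
V0=48.0078

Since d<R<u, set p* = (R−d)/(u−d) = 0.5312; price each node as the discounted p*-expectation of its children.
At expiry t=3: V(3,0)=171.1600, V(3,1)=23.7400, V(3,2)=122.7000, V(3,3)=1.9700
(2,0): S=62.5332. Δ = (V_up−V_dn)/(S_up−S_dn) = (23.7400−171.1600)/(91.2985−51.2772) = -3.6835. V = [p*·23.7400 + (1−p*)·171.1600]/1.16 = 80.0372. B = V − Δ·S = 310.3809.
(2,1): S=111.3396. Δ = (V_up−V_dn)/(S_up−S_dn) = (122.7000−23.7400)/(162.5558−91.2985) = 1.3888. V = [p*·122.7000 + (1−p*)·23.7400]/1.16 = 65.7866. B = V − Δ·S = -88.8384.
(2,2): S=198.2388. Δ = (V_up−V_dn)/(S_up−S_dn) = (1.9700−122.7000)/(289.4286−162.5558) = -0.9516. V = [p*·1.9700 + (1−p*)·122.7000]/1.16 = 50.4846. B = V − Δ·S = 239.1253.
(1,0): S=76.2600. Δ = (V_up−V_dn)/(S_up−S_dn) = (65.7866−80.0372)/(111.3396−62.5332) = -0.2920. V = [p*·65.7866 + (1−p*)·80.0372]/1.16 = 62.4712. B = V − Δ·S = 84.7377.
(1,1): S=135.7800. Δ = (V_up−V_dn)/(S_up−S_dn) = (50.4846−65.7866)/(198.2388−111.3396) = -0.1761. V = [p*·50.4846 + (1−p*)·65.7866]/1.16 = 49.7047. B = V − Δ·S = 73.6141.
(0,0): S=93.0000. Δ = (V_up−V_dn)/(S_up−S_dn) = (49.7047−62.4712)/(135.7800−76.2600) = -0.2145. V = [p*·49.7047 + (1−p*)·62.4712]/1.16 = 48.0078. B = V − Δ·S = 67.9554.
Check: Δ(0,0)·S0 + B(0,0) = 48.0078 = V0.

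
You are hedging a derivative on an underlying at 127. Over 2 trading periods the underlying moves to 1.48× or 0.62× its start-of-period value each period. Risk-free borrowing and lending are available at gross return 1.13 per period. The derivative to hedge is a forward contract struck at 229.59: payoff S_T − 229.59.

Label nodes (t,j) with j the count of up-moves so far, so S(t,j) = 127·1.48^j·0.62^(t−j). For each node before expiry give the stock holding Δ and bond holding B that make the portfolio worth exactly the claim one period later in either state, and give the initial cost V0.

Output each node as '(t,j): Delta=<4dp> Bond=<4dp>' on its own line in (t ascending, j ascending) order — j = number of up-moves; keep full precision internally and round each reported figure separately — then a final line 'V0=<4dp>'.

(0,0): Delta=1.0000 Bond=-179.8026
(1,0): Delta=1.0000 Bond=-203.1770
(1,1): Delta=1.0000 Bond=-203.1770
V0=-52.8026

Under the risk-neutral measure, an up-move has probability p* = (R−d)/(u−d) = 0.5930 and values discount at R = 1.13.
At expiry t=2: V(2,0)=-180.7712, V(2,1)=-113.0548, V(2,2)=48.5908
(1,0): S=78.7400. Δ = (V_up−V_dn)/(S_up−S_dn) = (-113.0548−-180.7712)/(116.5352−48.8188) = 1.0000. V = [p*·-113.0548 + (1−p*)·-180.7712]/1.13 = -124.4370. B = V − Δ·S = -203.1770.
(1,1): S=187.9600. Δ = (V_up−V_dn)/(S_up−S_dn) = (48.5908−-113.0548)/(278.1808−116.5352) = 1.0000. V = [p*·48.5908 + (1−p*)·-113.0548]/1.13 = -15.2170. B = V − Δ·S = -203.1770.
(0,0): S=127.0000. Δ = (V_up−V_dn)/(S_up−S_dn) = (-15.2170−-124.4370)/(187.9600−78.7400) = 1.0000. V = [p*·-15.2170 + (1−p*)·-124.4370]/1.13 = -52.8026. B = V − Δ·S = -179.8026.
The time-0 hedge costs -52.8026, which is the no-arbitrage price.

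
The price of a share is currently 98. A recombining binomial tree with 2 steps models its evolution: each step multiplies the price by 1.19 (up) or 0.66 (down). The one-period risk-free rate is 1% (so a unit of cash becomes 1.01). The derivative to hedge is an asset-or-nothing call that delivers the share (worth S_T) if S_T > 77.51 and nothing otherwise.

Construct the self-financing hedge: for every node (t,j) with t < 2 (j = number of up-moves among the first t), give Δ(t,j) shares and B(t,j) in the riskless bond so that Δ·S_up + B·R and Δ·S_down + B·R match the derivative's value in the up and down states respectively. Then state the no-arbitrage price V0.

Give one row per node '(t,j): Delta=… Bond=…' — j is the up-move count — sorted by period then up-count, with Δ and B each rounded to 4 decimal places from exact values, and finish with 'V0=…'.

(0,0): Delta=1.7470 Bond=-111.8761
(1,0): Delta=0.0000 Bond=0.0000
(1,1): Delta=2.2453 Bond=-171.1066
V0=59.3283

The replicating-portfolio and risk-neutral prices coincide; use p* = (1.01−0.66)/(1.19−0.66) = 0.6604 for the latter.
Payoff layer (t=2): V(2,0)=0.0000, V(2,1)=0.0000, V(2,2)=138.7778
  t=1,j=0: stock 64.6800 → up 76.9692 (V=0.0000), down 42.6888 (V=0.0000). Price 0.0000; hedge Δ=0.0000, bond B=0.0000.
  t=1,j=1: stock 116.6200 → up 138.7778 (V=138.7778), down 76.9692 (V=0.0000). Price 90.7383; hedge Δ=2.2453, bond B=-171.1066.
  t=0,j=0: stock 98.0000 → up 116.6200 (V=90.7383), down 64.6800 (V=0.0000). Price 59.3283; hedge Δ=1.7470, bond B=-111.8761.
Self-financing check: at every node Δ·S+B equals the discounted successor values.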